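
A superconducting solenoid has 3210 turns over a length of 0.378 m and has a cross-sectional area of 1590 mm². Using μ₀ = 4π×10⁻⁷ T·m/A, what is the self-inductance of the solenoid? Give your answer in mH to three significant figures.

L ≈ 54.5 mH

A = 1590 mm² = 1.590×10^-3 m².
For a long solenoid, L = μ₀N²A/ℓ.
L = (4π×10⁻⁷)(3210)²(1.590×10^-3)/(0.378 m) = 5.447×10^-2 H.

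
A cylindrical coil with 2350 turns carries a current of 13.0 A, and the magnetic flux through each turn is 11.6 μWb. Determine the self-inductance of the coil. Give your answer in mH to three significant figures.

L ≈ 2.10 mH

Self-inductance is defined by L = NΦ_B/I (flux linkage over current).
L = (2350)(1.160×10^-5 Wb)/(13.0 A) = 2.097×10^-3 H.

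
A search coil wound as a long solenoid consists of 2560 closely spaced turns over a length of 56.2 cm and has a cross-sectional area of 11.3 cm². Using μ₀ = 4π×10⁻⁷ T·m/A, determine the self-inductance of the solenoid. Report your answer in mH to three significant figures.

A = 11.3 cm² = 1.130×10^-3 m².
For a long solenoid, L = μ₀N²A/ℓ.
L = (4π×10⁻⁷)(2560)²(1.130×10^-3)/(0.562 m) = 1.656×10^-2 H.

L ≈ 16.6 mH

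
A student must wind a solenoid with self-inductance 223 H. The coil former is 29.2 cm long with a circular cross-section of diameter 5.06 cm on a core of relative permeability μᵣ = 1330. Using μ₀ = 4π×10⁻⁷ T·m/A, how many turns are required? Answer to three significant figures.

A = π(d/2)² = π(2.530×10^-2 m)² = 2.011×10^-3 m².
From L = μ₀μᵣN²A/ℓ, N = √(Lℓ / (μ₀μᵣA)).
N = √[(223)(0.292) / ((4π×10⁻⁷)(1330)×2.011×10^-3)] = √(1.937×10^7) ≈ 4401.7.

N ≈ 4400 turns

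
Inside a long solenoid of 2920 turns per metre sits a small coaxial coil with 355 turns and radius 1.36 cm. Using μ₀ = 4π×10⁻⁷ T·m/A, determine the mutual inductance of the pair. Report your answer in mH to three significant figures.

M ≈ 0.757 mH

The outer solenoid produces a uniform field B₁ = μ₀n₁I₁ across the inner coil,
so the flux linkage is N₂Φ = N₂B₁A₂ = μ₀n₁N₂A₂·I₁, giving M = μ₀n₁N₂A₂.
A₂ = πr² = π(1.360×10^-2 m)² = 5.811×10^-4 m².
M = (4π×10⁻⁷)(2920)(355)(5.811×10^-4) = 7.569×10^-4 H.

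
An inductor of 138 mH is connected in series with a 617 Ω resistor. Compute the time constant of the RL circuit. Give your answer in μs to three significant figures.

τ ≈ 224 μs

τ = L/R = (0.138 H)/(617 Ω) = 2.237×10^-4 s.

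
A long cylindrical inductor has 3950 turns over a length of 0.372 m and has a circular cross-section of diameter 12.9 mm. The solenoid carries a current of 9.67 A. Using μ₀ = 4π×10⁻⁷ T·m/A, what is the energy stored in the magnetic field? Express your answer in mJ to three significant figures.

U ≈ 322 mJ

A = π(d/2)² = π(6.450×10^-3 m)² = 1.307×10^-4 m².
L = μ₀N²A/ℓ = (4π×10⁻⁷)(3950)²(1.307×10^-4)/(0.372) = 6.889×10^-3 H.
U = ½LI² = ½(6.889×10^-3)(9.67)² = 0.3221 J.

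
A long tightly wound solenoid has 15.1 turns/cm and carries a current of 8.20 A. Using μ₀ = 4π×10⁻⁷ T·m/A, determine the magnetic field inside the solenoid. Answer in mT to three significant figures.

B ≈ 15.6 mT

Inside a long solenoid, B = μ₀nI.
B = (4π×10⁻⁷)(1.510×10^3 m⁻¹)(8.20 A) = 1.556×10^-2 T.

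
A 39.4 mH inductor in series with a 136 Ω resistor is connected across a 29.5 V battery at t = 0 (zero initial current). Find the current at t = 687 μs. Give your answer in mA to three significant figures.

I ≈ 197 mA

τ = L/R = 3.940×10^-2/136 = 2.897×10^-4 s; final current I_∞ = ε/R = 29.5/136 = 0.2169 A.
I(t) = I_∞(1 − e^(−t/τ)) with t/τ = 2.371.
I = (0.2169)(1 − e^(−2.371)) = 0.1967 A.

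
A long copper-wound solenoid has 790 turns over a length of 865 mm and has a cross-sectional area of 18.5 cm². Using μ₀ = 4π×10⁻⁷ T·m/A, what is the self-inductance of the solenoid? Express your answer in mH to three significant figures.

L ≈ 1.68 mH

A = 18.5 cm² = 1.850×10^-3 m².
For a long solenoid, L = μ₀N²A/ℓ.
L = (4π×10⁻⁷)(790)²(1.850×10^-3)/(0.865 m) = 1.677×10^-3 H.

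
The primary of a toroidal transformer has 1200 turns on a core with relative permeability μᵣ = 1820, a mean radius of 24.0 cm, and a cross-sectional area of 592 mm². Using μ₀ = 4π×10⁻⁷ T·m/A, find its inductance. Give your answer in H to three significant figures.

L ≈ 1.29 H

For a thin toroid, L = μ₀μᵣN²A/(2πR).
L = (4π×10⁻⁷)(1820)(1200)²(5.920×10^-4) / (2π×0.24 m) = 1.293 H.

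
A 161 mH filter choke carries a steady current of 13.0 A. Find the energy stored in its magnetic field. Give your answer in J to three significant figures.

U ≈ 13.6 J

Stored magnetic energy: U = ½LI².
U = ½(0.161 H)(13.0 A)² = 13.6 J.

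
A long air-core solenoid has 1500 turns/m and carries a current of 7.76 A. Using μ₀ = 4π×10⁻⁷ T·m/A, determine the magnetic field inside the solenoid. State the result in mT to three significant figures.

B ≈ 14.6 mT

Inside a long solenoid, B = μ₀nI.
B = (4π×10⁻⁷)(1.500×10^3 m⁻¹)(7.76 A) = 1.463×10^-2 T.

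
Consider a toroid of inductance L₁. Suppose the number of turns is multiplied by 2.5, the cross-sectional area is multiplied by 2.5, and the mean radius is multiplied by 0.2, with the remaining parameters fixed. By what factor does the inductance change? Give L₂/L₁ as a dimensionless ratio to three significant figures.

For a toroid, L ∝ μᵣN²A/R.
L₂/L₁ = (2.5)^2 × (2.5) × (0.2)^-1 = 78.1.

L₂/L₁ = 78.1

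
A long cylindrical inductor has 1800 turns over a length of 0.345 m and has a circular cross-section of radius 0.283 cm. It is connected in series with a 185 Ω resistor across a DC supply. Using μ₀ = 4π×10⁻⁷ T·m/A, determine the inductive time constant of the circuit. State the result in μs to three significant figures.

τ ≈ 1.61 μs

A = πr² = π(2.830×10^-3 m)² = 2.516×10^-5 m².
L = μ₀N²A/ℓ = (4π×10⁻⁷)(1800)²(2.516×10^-5)/(0.345) = 2.969×10^-4 H.
τ = L/R = (2.969×10^-4)/(185) = 1.605×10^-6 s.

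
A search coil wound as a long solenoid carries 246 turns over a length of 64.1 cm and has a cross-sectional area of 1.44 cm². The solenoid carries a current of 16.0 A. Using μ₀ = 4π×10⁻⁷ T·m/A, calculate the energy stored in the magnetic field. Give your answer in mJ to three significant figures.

A = 1.44 cm² = 1.440×10^-4 m².
L = μ₀N²A/ℓ = (4π×10⁻⁷)(246)²(1.440×10^-4)/(0.641) = 1.708×10^-5 H.
U = ½LI² = ½(1.708×10^-5)(16.0)² = 2.187×10^-3 J.

U ≈ 2.19 mJ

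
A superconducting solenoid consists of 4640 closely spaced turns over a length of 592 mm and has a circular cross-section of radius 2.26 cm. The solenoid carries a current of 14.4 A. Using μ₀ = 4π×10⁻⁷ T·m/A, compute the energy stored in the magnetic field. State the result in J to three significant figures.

A = πr² = π(2.260×10^-2 m)² = 1.6046×10^-3 m².
L = μ₀N²A/ℓ = (4π×10⁻⁷)(4640)²(1.6046×10^-3)/(0.592) = 7.333×10^-2 H.
U = ½LI² = ½(7.333×10^-2)(14.4)² = 7.603 J.

U ≈ 7.60 J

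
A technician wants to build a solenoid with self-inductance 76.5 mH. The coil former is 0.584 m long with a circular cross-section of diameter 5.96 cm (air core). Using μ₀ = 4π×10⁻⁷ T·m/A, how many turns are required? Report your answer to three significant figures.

A = π(d/2)² = π(2.980×10^-2 m)² = 2.790×10^-3 m².
From L = μ₀N²A/ℓ, N = √(Lℓ / (μ₀A)).
N = √[(7.650×10^-2)(0.584) / ((4π×10⁻⁷)×2.790×10^-3)] = √(1.274×10^7) ≈ 3569.8.

N ≈ 3570 turns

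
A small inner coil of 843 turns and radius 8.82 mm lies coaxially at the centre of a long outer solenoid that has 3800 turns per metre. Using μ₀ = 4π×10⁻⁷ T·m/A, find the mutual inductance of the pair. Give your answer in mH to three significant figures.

M ≈ 0.984 mH

The outer solenoid produces a uniform field B₁ = μ₀n₁I₁ across the inner coil,
so the flux linkage is N₂Φ = N₂B₁A₂ = μ₀n₁N₂A₂·I₁, giving M = μ₀n₁N₂A₂.
A₂ = πr² = π(8.820×10^-3 m)² = 2.444×10^-4 m².
M = (4π×10⁻⁷)(3800)(843)(2.444×10^-4) = 9.838×10^-4 H.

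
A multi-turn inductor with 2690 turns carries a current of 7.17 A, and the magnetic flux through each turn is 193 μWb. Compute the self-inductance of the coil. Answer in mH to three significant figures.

Self-inductance is defined by L = NΦ_B/I (flux linkage over current).
L = (2690)(1.930×10^-4 Wb)/(7.17 A) = 7.241×10^-2 H.

L ≈ 72.4 mH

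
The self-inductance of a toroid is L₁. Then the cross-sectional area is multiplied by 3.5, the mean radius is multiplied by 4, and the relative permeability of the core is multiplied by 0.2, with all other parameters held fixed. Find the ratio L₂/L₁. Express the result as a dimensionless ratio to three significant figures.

For a toroid, L ∝ μᵣN²A/R.
L₂/L₁ = (3.5) × (4)^-1 × (0.2) = 0.175.

L₂/L₁ = 0.175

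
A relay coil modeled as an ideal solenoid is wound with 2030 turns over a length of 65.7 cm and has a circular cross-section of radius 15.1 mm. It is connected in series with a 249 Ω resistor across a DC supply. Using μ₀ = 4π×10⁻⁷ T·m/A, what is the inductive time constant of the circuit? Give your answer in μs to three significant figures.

A = πr² = π(1.510×10^-2 m)² = 7.163×10^-4 m².
L = μ₀N²A/ℓ = (4π×10⁻⁷)(2030)²(7.163×10^-4)/(0.657) = 5.646×10^-3 H.
τ = L/R = (5.646×10^-3)/(249) = 2.267×10^-5 s.

τ ≈ 22.7 μs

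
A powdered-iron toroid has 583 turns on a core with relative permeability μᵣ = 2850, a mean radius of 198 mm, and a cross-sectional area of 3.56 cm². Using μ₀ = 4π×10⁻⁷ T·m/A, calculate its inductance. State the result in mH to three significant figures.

For a thin toroid, L = μ₀μᵣN²A/(2πR).
L = (4π×10⁻⁷)(2850)(583)²(3.560×10^-4) / (2π×0.198 m) = 0.3483 H.

L ≈ 348 mH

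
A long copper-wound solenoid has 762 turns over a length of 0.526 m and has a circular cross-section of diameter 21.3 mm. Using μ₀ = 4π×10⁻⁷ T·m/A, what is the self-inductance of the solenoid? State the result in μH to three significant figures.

L ≈ 494 μH

A = π(d/2)² = π(1.065×10^-2 m)² = 3.563×10^-4 m².
For a long solenoid, L = μ₀N²A/ℓ.
L = (4π×10⁻⁷)(762)²(3.563×10^-4)/(0.526 m) = 4.943×10^-4 H.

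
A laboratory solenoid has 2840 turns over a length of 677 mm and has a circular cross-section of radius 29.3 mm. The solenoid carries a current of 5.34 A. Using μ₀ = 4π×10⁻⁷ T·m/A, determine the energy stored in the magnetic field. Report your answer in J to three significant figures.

U ≈ 0.576 J

A = πr² = π(2.930×10^-2 m)² = 2.697×10^-3 m².
L = μ₀N²A/ℓ = (4π×10⁻⁷)(2840)²(2.697×10^-3)/(0.677) = 4.038×10^-2 H.
U = ½LI² = ½(4.038×10^-2)(5.34)² = 0.5757 J.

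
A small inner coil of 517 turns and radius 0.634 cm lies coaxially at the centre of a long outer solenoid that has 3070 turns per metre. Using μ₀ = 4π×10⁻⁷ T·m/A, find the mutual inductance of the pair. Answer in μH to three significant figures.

M ≈ 252 μH

The outer solenoid produces a uniform field B₁ = μ₀n₁I₁ across the inner coil,
so the flux linkage is N₂Φ = N₂B₁A₂ = μ₀n₁N₂A₂·I₁, giving M = μ₀n₁N₂A₂.
A₂ = πr² = π(6.340×10^-3 m)² = 1.263×10^-4 m².
M = (4π×10⁻⁷)(3070)(517)(1.263×10^-4) = 2.519×10^-4 H.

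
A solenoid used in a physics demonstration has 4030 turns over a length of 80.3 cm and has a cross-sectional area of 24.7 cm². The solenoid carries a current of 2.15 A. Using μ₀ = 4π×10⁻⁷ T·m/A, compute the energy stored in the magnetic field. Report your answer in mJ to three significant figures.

U ≈ 145 mJ

A = 24.7 cm² = 2.470×10^-3 m².
L = μ₀N²A/ℓ = (4π×10⁻⁷)(4030)²(2.470×10^-3)/(0.803) = 6.278×10^-2 H.
U = ½LI² = ½(6.278×10^-2)(2.15)² = 0.1451 J.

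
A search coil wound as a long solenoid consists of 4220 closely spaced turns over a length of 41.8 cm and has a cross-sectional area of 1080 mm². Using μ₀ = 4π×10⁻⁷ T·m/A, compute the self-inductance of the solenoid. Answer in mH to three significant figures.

L ≈ 57.8 mH

A = 1080 mm² = 1.080×10^-3 m².
For a long solenoid, L = μ₀N²A/ℓ.
L = (4π×10⁻⁷)(4220)²(1.080×10^-3)/(0.418 m) = 5.782×10^-2 H.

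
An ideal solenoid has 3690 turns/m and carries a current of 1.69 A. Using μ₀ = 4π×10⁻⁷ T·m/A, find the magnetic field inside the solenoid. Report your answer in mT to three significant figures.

B ≈ 7.84 mT

Inside a long solenoid, B = μ₀nI.
B = (4π×10⁻⁷)(3.690×10^3 m⁻¹)(1.69 A) = 7.837×10^-3 T.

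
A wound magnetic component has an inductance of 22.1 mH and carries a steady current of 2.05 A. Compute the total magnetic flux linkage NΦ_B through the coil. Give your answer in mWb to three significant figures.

NΦ_B ≈ 45.3 mWb

From L = NΦ_B/I, the flux linkage is NΦ_B = LI.
NΦ_B = (2.210×10^-2 H)(2.05 A) = 4.530×10^-2 Wb.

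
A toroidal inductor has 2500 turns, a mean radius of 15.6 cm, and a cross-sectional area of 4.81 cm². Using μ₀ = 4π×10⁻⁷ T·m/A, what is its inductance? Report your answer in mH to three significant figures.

L ≈ 3.85 mH

For a thin toroid, L = μ₀N²A/(2πR).
L = (4π×10⁻⁷)(2500)²(4.810×10^-4) / (2π×0.156 m) = 3.854×10^-3 H.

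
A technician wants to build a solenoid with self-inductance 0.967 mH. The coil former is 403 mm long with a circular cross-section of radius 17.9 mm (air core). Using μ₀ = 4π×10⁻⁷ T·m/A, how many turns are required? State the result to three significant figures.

A = πr² = π(1.790×10^-2 m)² = 1.007×10^-3 m².
From L = μ₀N²A/ℓ, N = √(Lℓ / (μ₀A)).
N = √[(9.670×10^-4)(0.403) / ((4π×10⁻⁷)×1.007×10^-3)] = √(3.081×10^5) ≈ 555.1.

N ≈ 555 turns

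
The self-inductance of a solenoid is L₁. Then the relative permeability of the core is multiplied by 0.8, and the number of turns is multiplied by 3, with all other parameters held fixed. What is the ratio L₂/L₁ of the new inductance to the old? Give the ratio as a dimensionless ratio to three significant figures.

L₂/L₁ = 7.20

For a solenoid, L ∝ μᵣN²A/ℓ.
L₂/L₁ = (0.8) × (3)^2 = 7.20.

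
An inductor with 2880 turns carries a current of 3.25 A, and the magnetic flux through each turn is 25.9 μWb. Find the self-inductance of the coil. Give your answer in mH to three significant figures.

L ≈ 23.0 mH

Self-inductance is defined by L = NΦ_B/I (flux linkage over current).
L = (2880)(2.590×10^-5 Wb)/(3.25 A) = 2.295×10^-2 H.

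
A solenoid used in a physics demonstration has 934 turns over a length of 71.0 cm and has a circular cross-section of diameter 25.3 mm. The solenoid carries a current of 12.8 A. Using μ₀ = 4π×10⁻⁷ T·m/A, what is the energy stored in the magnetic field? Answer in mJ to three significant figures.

A = π(d/2)² = π(1.265×10^-2 m)² = 5.027×10^-4 m².
L = μ₀N²A/ℓ = (4π×10⁻⁷)(934)²(5.027×10^-4)/(0.71) = 7.762×10^-4 H.
U = ½LI² = ½(7.762×10^-4)(12.8)² = 6.359×10^-2 J.

U ≈ 63.6 mJ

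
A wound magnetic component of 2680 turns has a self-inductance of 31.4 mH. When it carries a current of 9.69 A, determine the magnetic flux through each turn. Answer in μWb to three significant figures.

From L = NΦ_B/I, the flux per turn is Φ_B = LI/N.
Φ_B = (3.140×10^-2 H)(9.69 A)/2680 = 1.135×10^-4 Wb.

Φ_B ≈ 114 μWb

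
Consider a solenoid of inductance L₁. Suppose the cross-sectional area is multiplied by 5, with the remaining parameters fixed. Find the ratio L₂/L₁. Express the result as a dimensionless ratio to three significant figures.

For a solenoid, L ∝ μᵣN²A/ℓ.
L₂/L₁ = (5) = 5.00.

L₂/L₁ = 5.00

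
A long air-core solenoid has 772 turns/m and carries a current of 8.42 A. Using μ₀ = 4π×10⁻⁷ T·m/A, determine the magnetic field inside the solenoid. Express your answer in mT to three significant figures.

Inside a long solenoid, B = μ₀nI.
B = (4π×10⁻⁷)(772 m⁻¹)(8.42 A) = 8.168×10^-3 T.

B ≈ 8.17 mT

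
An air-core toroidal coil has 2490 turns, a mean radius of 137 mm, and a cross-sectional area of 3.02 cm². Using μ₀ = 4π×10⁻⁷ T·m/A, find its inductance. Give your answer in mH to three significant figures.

For a thin toroid, L = μ₀N²A/(2πR).
L = (4π×10⁻⁷)(2490)²(3.020×10^-4) / (2π×0.137 m) = 2.733×10^-3 H.

L ≈ 2.73 mH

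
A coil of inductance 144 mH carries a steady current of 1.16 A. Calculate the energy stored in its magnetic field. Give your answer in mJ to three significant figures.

Stored magnetic energy: U = ½LI².
U = ½(0.144 H)(1.16 A)² = 9.688×10^-2 J.

U ≈ 96.9 mJ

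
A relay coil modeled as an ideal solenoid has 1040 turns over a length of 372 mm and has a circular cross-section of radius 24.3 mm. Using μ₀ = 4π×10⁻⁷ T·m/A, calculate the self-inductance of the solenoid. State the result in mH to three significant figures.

L ≈ 6.78 mH

A = πr² = π(2.430×10^-2 m)² = 1.855×10^-3 m².
For a long solenoid, L = μ₀N²A/ℓ.
L = (4π×10⁻⁷)(1040)²(1.855×10^-3)/(0.372 m) = 6.778×10^-3 H.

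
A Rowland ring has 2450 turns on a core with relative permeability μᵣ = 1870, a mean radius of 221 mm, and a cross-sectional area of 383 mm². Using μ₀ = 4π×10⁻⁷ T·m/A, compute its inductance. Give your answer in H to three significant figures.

For a thin toroid, L = μ₀μᵣN²A/(2πR).
L = (4π×10⁻⁷)(1870)(2450)²(3.830×10^-4) / (2π×0.221 m) = 3.891 H.

L ≈ 3.89 H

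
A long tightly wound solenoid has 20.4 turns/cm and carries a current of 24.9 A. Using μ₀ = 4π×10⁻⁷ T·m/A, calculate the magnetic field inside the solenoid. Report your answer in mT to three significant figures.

Inside a long solenoid, B = μ₀nI.
B = (4π×10⁻⁷)(2.040×10^3 m⁻¹)(24.9 A) = 6.383×10^-2 T.

B ≈ 63.8 mT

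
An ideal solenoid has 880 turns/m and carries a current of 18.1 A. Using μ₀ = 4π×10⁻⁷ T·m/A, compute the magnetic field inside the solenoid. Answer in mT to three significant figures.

B ≈ 20.0 mT

Inside a long solenoid, B = μ₀nI.
B = (4π×10⁻⁷)(880 m⁻¹)(18.1 A) = 2.002×10^-2 T.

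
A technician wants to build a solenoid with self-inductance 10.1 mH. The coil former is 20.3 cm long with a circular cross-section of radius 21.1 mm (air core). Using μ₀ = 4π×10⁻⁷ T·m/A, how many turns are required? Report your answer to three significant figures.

A = πr² = π(2.110×10^-2 m)² = 1.399×10^-3 m².
From L = μ₀N²A/ℓ, N = √(Lℓ / (μ₀A)).
N = √[(1.010×10^-2)(0.203) / ((4π×10⁻⁷)×1.399×10^-3)] = √(1.167×10^6) ≈ 1080.1.

N ≈ 1080 turns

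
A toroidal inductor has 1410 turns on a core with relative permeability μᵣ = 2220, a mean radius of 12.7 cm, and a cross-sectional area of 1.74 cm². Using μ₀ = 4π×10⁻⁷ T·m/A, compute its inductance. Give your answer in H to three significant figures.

For a thin toroid, L = μ₀μᵣN²A/(2πR).
L = (4π×10⁻⁷)(2220)(1410)²(1.740×10^-4) / (2π×0.127 m) = 1.209 H.

L ≈ 1.21 H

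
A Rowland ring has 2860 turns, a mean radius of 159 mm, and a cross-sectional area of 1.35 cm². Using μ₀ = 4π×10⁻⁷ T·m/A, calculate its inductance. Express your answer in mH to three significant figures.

For a thin toroid, L = μ₀N²A/(2πR).
L = (4π×10⁻⁷)(2860)²(1.350×10^-4) / (2π×0.159 m) = 1.389×10^-3 H.

L ≈ 1.39 mH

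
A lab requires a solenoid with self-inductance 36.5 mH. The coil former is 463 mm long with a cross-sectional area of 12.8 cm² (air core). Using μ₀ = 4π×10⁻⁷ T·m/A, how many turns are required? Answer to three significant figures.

A = 12.8 cm² = 1.280×10^-3 m².
From L = μ₀N²A/ℓ, N = √(Lℓ / (μ₀A)).
N = √[(3.650×10^-2)(0.463) / ((4π×10⁻⁷)×1.280×10^-3)] = √(1.051×10^7) ≈ 3241.4.

N ≈ 3240 turns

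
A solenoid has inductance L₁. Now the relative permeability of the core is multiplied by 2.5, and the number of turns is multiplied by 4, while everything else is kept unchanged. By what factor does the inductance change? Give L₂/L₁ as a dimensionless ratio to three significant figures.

L₂/L₁ = 40.0

For a solenoid, L ∝ μᵣN²A/ℓ.
L₂/L₁ = (2.5) × (4)^2 = 40.0.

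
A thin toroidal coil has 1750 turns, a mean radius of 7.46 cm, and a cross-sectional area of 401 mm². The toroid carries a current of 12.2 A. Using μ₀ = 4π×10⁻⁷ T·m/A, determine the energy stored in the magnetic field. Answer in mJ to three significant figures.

U ≈ 245 mJ

L = μ₀N²A/(2πR) = (4π×10⁻⁷)(1750)²(4.010×10^-4)/(2π×7.460×10^-2) = 3.292×10^-3 H.
U = ½LI² = ½(3.292×10^-3)(12.2)² = 0.245 J.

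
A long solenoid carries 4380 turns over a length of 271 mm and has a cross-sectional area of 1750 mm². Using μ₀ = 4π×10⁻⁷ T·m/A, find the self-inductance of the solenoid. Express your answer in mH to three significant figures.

A = 1750 mm² = 1.750×10^-3 m².
For a long solenoid, L = μ₀N²A/ℓ.
L = (4π×10⁻⁷)(4380)²(1.750×10^-3)/(0.271 m) = 0.1557 H.

L ≈ 156 mH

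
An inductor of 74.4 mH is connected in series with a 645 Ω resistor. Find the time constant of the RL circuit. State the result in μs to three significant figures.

τ = L/R = (7.440×10^-2 H)/(645 Ω) = 1.153×10^-4 s.

τ ≈ 115 μs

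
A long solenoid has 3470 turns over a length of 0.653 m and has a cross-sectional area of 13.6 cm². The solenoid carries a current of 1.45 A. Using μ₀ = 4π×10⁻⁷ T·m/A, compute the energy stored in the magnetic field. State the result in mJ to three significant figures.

U ≈ 33.1 mJ

A = 13.6 cm² = 1.360×10^-3 m².
L = μ₀N²A/ℓ = (4π×10⁻⁷)(3470)²(1.360×10^-3)/(0.653) = 3.151×10^-2 H.
U = ½LI² = ½(3.151×10^-2)(1.45)² = 3.313×10^-2 J.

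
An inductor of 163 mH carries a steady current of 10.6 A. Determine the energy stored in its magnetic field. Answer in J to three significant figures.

U ≈ 9.16 J

Stored magnetic energy: U = ½LI².
U = ½(0.163 H)(10.6 A)² = 9.157 J.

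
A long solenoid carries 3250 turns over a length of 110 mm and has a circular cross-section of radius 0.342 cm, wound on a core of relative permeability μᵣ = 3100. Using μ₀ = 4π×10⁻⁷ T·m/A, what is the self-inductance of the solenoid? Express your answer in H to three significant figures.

L ≈ 13.7 H

A = πr² = π(3.420×10^-3 m)² = 3.6745×10^-5 m².
For a long solenoid, L = μ₀μᵣN²A/ℓ.
L = (4π×10⁻⁷)(3100)(3250)²(3.6745×10^-5)/(0.11 m) = 13.745 H.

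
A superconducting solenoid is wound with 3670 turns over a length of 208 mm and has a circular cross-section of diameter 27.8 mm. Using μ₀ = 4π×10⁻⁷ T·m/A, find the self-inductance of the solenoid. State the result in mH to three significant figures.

L ≈ 49.4 mH

A = π(d/2)² = π(1.390×10^-2 m)² = 6.070×10^-4 m².
For a long solenoid, L = μ₀N²A/ℓ.
L = (4π×10⁻⁷)(3670)²(6.070×10^-4)/(0.208 m) = 4.939×10^-2 H.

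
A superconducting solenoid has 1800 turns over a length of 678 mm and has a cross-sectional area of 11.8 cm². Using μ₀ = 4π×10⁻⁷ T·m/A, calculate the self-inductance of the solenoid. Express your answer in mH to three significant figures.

L ≈ 7.09 mH

A = 11.8 cm² = 1.180×10^-3 m².
For a long solenoid, L = μ₀N²A/ℓ.
L = (4π×10⁻⁷)(1800)²(1.180×10^-3)/(0.678 m) = 7.086×10^-3 H.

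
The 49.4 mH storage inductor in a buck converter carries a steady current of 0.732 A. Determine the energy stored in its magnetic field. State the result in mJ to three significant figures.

U ≈ 13.2 mJ

Stored magnetic energy: U = ½LI².
U = ½(4.940×10^-2 H)(0.732 A)² = 1.323×10^-2 J.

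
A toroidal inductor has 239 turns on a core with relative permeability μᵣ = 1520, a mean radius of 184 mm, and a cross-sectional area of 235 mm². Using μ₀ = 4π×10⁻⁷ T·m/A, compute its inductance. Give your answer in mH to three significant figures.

L ≈ 22.2 mH

For a thin toroid, L = μ₀μᵣN²A/(2πR).
L = (4π×10⁻⁷)(1520)(239)²(2.350×10^-4) / (2π×0.184 m) = 2.218×10^-2 H.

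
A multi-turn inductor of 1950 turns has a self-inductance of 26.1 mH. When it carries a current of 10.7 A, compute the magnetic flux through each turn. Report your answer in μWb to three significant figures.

Φ_B ≈ 143 μWb

From L = NΦ_B/I, the flux per turn is Φ_B = LI/N.
Φ_B = (2.610×10^-2 H)(10.7 A)/1950 = 1.432×10^-4 Wb.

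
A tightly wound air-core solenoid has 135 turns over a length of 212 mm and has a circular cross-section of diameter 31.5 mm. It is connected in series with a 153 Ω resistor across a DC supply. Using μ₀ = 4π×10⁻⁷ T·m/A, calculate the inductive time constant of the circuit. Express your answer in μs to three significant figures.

A = π(d/2)² = π(1.575×10^-2 m)² = 7.793×10^-4 m².
L = μ₀N²A/ℓ = (4π×10⁻⁷)(135)²(7.793×10^-4)/(0.212) = 8.419×10^-5 H.
τ = L/R = (8.419×10^-5)/(153) = 5.503×10^-7 s.

τ ≈ 0.550 μs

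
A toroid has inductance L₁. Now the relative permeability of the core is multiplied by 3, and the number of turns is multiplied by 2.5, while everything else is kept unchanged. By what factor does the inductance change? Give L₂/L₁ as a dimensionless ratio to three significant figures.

For a toroid, L ∝ μᵣN²A/R.
L₂/L₁ = (3) × (2.5)^2 = 18.8.

L₂/L₁ = 18.8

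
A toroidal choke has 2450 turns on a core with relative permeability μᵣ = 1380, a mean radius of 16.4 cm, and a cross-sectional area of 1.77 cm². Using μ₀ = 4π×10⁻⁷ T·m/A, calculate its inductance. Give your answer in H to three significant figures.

L ≈ 1.79 H

For a thin toroid, L = μ₀μᵣN²A/(2πR).
L = (4π×10⁻⁷)(1380)(2450)²(1.770×10^-4) / (2π×0.164 m) = 1.788 H.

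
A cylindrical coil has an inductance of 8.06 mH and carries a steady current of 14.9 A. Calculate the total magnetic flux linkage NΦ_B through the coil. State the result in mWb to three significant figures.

From L = NΦ_B/I, the flux linkage is NΦ_B = LI.
NΦ_B = (8.060×10^-3 H)(14.9 A) = 0.1201 Wb.

NΦ_B ≈ 120 mWb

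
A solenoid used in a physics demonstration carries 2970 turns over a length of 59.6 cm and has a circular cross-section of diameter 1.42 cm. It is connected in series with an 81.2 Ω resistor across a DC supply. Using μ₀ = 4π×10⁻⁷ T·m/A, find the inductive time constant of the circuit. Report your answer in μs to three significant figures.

A = π(d/2)² = π(7.100×10^-3 m)² = 1.584×10^-4 m².
L = μ₀N²A/ℓ = (4π×10⁻⁷)(2970)²(1.584×10^-4)/(0.596) = 2.945×10^-3 H.
τ = L/R = (2.945×10^-3)/(81.2) = 3.627×10^-5 s.

τ ≈ 36.3 μs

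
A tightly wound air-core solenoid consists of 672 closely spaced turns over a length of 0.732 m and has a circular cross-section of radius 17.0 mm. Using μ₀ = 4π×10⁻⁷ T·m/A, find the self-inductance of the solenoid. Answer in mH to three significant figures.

A = πr² = π(1.700×10^-2 m)² = 9.079×10^-4 m².
For a long solenoid, L = μ₀N²A/ℓ.
L = (4π×10⁻⁷)(672)²(9.079×10^-4)/(0.732 m) = 7.039×10^-4 H.

L ≈ 0.704 mH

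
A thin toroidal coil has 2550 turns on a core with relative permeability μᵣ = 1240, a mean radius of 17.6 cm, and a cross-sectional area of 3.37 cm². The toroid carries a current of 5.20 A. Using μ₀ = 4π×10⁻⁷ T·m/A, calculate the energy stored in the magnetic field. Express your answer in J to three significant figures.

L = μ₀μᵣN²A/(2πR) = (4π×10⁻⁷)(1240)(2550)²(3.370×10^-4)/(2π×0.176) = 3.088 H.
U = ½LI² = ½(3.088)(5.20)² = 41.747 J.

U ≈ 41.7 J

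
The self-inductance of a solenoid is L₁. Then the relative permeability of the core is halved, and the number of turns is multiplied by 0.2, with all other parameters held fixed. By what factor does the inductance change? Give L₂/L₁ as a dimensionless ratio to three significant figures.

L₂/L₁ = 0.0200

For a solenoid, L ∝ μᵣN²A/ℓ.
L₂/L₁ = (0.5) × (0.2)^2 = 0.0200.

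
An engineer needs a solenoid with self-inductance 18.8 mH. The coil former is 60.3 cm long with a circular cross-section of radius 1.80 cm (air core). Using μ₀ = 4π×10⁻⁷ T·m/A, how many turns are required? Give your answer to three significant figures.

A = πr² = π(1.800×10^-2 m)² = 1.018×10^-3 m².
From L = μ₀N²A/ℓ, N = √(Lℓ / (μ₀A)).
N = √[(1.880×10^-2)(0.603) / ((4π×10⁻⁷)×1.018×10^-3)] = √(8.863×10^6) ≈ 2977.0.

N ≈ 2980 turns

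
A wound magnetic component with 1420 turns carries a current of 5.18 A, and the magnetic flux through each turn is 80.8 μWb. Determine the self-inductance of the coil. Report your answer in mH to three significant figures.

L ≈ 22.1 mH

Self-inductance is defined by L = NΦ_B/I (flux linkage over current).
L = (1420)(8.080×10^-5 Wb)/(5.18 A) = 2.21498×10^-2 H.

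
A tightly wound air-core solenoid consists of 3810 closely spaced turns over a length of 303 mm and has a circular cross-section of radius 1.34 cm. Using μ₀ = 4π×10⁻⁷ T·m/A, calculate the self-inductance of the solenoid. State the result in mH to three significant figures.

A = πr² = π(1.340×10^-2 m)² = 5.641×10^-4 m².
For a long solenoid, L = μ₀N²A/ℓ.
L = (4π×10⁻⁷)(3810)²(5.641×10^-4)/(0.303 m) = 3.396×10^-2 H.

L ≈ 34.0 mH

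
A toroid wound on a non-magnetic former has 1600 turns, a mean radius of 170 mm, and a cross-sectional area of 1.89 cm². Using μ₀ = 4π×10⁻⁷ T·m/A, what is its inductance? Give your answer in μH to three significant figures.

L ≈ 569 μH

For a thin toroid, L = μ₀N²A/(2πR).
L = (4π×10⁻⁷)(1600)²(1.890×10^-4) / (2π×0.17 m) = 5.692×10^-4 H.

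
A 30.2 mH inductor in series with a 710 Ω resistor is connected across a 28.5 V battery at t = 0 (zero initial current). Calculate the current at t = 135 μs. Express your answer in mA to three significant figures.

τ = L/R = 3.020×10^-2/710 = 4.254×10^-5 s; final current I_∞ = ε/R = 28.5/710 = 4.014×10^-2 A.
I(t) = I_∞(1 − e^(−t/τ)) with t/τ = 3.174.
I = (4.014×10^-2)(1 − e^(−3.174)) = 3.846×10^-2 A.

I ≈ 38.5 mA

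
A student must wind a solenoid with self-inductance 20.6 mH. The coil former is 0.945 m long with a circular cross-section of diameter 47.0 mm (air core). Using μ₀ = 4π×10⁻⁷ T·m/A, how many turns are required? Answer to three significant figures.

A = π(d/2)² = π(2.350×10^-2 m)² = 1.7349×10^-3 m².
From L = μ₀N²A/ℓ, N = √(Lℓ / (μ₀A)).
N = √[(2.060×10^-2)(0.945) / ((4π×10⁻⁷)×1.7349×10^-3)] = √(8.929×10^6) ≈ 2988.1.

N ≈ 2990 turns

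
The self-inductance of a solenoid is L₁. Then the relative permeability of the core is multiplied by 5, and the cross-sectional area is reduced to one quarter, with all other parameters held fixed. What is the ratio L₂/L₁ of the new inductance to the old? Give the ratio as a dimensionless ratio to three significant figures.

L₂/L₁ = 1.25

For a solenoid, L ∝ μᵣN²A/ℓ.
L₂/L₁ = (5) × (0.25) = 1.25.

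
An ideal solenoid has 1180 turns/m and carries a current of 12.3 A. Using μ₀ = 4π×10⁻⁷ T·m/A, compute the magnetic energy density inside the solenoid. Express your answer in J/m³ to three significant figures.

B = μ₀nI = (4π×10⁻⁷)(1.180×10^3)(12.3) = 1.824×10^-2 T.
u = B²/(2μ₀) = (1.824×10^-2)²/(2×4π×10⁻⁷) = 132.4 J/m³.

u ≈ 132 J/m³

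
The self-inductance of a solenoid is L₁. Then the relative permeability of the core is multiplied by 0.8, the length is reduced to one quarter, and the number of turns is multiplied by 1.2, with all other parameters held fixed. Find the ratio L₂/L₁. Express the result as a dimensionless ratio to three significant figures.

L₂/L₁ = 4.61

For a solenoid, L ∝ μᵣN²A/ℓ.
L₂/L₁ = (0.8) × (0.25)^-1 × (1.2)^2 = 4.61.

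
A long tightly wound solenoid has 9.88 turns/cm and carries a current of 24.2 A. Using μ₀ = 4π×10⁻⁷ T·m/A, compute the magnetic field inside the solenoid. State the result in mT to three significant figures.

Inside a long solenoid, B = μ₀nI.
B = (4π×10⁻⁷)(988 m⁻¹)(24.2 A) = 3.0046×10^-2 T.

B ≈ 30.0 mT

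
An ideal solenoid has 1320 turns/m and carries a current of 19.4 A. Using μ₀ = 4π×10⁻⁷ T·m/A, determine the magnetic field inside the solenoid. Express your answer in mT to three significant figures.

B ≈ 32.2 mT

Inside a long solenoid, B = μ₀nI.
B = (4π×10⁻⁷)(1.320×10^3 m⁻¹)(19.4 A) = 3.218×10^-2 T.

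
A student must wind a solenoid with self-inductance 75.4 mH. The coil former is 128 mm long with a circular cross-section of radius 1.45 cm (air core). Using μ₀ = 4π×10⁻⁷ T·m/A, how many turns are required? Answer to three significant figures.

A = πr² = π(1.450×10^-2 m)² = 6.605×10^-4 m².
From L = μ₀N²A/ℓ, N = √(Lℓ / (μ₀A)).
N = √[(7.540×10^-2)(0.128) / ((4π×10⁻⁷)×6.605×10^-4)] = √(1.163×10^7) ≈ 3409.9.

N ≈ 3410 turns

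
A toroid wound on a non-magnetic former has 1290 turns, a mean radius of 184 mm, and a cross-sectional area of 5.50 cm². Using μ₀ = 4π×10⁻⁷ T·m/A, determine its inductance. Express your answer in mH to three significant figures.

For a thin toroid, L = μ₀N²A/(2πR).
L = (4π×10⁻⁷)(1290)²(5.500×10^-4) / (2π×0.184 m) = 9.948×10^-4 H.

L ≈ 0.995 mH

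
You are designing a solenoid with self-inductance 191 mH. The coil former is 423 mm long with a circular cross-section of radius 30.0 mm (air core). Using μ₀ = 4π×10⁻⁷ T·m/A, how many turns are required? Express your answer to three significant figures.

N ≈ 4770 turns

A = πr² = π(3.000×10^-2 m)² = 2.827×10^-3 m².
From L = μ₀N²A/ℓ, N = √(Lℓ / (μ₀A)).
N = √[(0.191)(0.423) / ((4π×10⁻⁷)×2.827×10^-3)] = √(2.274×10^7) ≈ 4768.5.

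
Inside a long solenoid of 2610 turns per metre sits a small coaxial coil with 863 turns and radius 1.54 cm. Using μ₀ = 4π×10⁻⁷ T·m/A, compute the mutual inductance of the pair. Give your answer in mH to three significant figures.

The outer solenoid produces a uniform field B₁ = μ₀n₁I₁ across the inner coil,
so the flux linkage is N₂Φ = N₂B₁A₂ = μ₀n₁N₂A₂·I₁, giving M = μ₀n₁N₂A₂.
A₂ = πr² = π(1.540×10^-2 m)² = 7.451×10^-4 m².
M = (4π×10⁻⁷)(2610)(863)(7.451×10^-4) = 2.109×10^-3 H.

M ≈ 2.11 mH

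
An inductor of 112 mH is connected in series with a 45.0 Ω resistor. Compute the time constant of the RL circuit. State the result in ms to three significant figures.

τ = L/R = (0.112 H)/(45.0 Ω) = 2.489×10^-3 s.

τ ≈ 2.49 ms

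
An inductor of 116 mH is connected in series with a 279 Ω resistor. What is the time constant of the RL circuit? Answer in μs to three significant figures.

τ = L/R = (0.116 H)/(279 Ω) = 4.158×10^-4 s.

τ ≈ 416 μs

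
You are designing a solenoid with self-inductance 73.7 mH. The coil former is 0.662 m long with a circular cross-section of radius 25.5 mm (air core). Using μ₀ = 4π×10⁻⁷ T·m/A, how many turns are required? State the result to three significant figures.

N ≈ 4360 turns

A = πr² = π(2.550×10^-2 m)² = 2.043×10^-3 m².
From L = μ₀N²A/ℓ, N = √(Lℓ / (μ₀A)).
N = √[(7.370×10^-2)(0.662) / ((4π×10⁻⁷)×2.043×10^-3)] = √(1.901×10^7) ≈ 4359.6.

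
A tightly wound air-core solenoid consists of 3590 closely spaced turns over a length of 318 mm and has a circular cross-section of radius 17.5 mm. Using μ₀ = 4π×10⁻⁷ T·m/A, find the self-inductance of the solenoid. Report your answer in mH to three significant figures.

A = πr² = π(1.750×10^-2 m)² = 9.621×10^-4 m².
For a long solenoid, L = μ₀N²A/ℓ.
L = (4π×10⁻⁷)(3590)²(9.621×10^-4)/(0.318 m) = 4.900×10^-2 H.

L ≈ 49.0 mH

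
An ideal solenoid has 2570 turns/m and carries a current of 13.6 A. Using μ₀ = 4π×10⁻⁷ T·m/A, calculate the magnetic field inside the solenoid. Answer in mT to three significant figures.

Inside a long solenoid, B = μ₀nI.
B = (4π×10⁻⁷)(2.570×10^3 m⁻¹)(13.6 A) = 4.392×10^-2 T.

B ≈ 43.9 mT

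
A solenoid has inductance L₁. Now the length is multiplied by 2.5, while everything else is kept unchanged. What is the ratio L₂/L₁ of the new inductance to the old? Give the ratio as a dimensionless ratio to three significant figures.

L₂/L₁ = 0.400

For a solenoid, L ∝ μᵣN²A/ℓ.
L₂/L₁ = (2.5)^-1 = 0.400.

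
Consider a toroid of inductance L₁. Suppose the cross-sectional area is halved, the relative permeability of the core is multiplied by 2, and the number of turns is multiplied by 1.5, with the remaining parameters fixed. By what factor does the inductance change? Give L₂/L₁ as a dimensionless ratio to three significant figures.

For a toroid, L ∝ μᵣN²A/R.
L₂/L₁ = (0.5) × (2) × (1.5)^2 = 2.25.

L₂/L₁ = 2.25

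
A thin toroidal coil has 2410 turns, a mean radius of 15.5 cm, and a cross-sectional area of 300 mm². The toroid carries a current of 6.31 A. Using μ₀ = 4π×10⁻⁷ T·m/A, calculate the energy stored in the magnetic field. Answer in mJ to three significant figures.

L = μ₀N²A/(2πR) = (4π×10⁻⁷)(2410)²(3.000×10^-4)/(2π×0.155) = 2.248×10^-3 H.
U = ½LI² = ½(2.248×10^-3)(6.31)² = 4.476×10^-2 J.

U ≈ 44.8 mJ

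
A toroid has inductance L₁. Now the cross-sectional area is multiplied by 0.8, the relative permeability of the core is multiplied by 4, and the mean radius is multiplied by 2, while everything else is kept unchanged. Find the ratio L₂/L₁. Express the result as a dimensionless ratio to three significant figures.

For a toroid, L ∝ μᵣN²A/R.
L₂/L₁ = (0.8) × (4) × (2)^-1 = 1.60.

L₂/L₁ = 1.60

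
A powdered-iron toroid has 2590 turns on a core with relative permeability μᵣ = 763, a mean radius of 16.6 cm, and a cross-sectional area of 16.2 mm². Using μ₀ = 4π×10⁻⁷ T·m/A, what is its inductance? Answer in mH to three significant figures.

For a thin toroid, L = μ₀μᵣN²A/(2πR).
L = (4π×10⁻⁷)(763)(2590)²(1.620×10^-5) / (2π×0.166 m) = 9.990×10^-2 H.

L ≈ 99.9 mH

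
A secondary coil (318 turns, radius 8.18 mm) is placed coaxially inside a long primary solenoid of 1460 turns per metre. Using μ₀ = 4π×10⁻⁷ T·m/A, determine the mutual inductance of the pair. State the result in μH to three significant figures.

The outer solenoid produces a uniform field B₁ = μ₀n₁I₁ across the inner coil,
so the flux linkage is N₂Φ = N₂B₁A₂ = μ₀n₁N₂A₂·I₁, giving M = μ₀n₁N₂A₂.
A₂ = πr² = π(8.180×10^-3 m)² = 2.102×10^-4 m².
M = (4π×10⁻⁷)(1460)(318)(2.102×10^-4) = 1.226×10^-4 H.

M ≈ 123 μH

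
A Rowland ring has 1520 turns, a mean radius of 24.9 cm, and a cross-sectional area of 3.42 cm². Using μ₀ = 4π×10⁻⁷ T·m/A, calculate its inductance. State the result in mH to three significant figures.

L ≈ 0.635 mH

For a thin toroid, L = μ₀N²A/(2πR).
L = (4π×10⁻⁷)(1520)²(3.420×10^-4) / (2π×0.249 m) = 6.347×10^-4 H.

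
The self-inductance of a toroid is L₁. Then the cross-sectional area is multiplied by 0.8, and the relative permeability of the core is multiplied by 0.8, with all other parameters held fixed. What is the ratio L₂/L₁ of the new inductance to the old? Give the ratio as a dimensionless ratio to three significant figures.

For a toroid, L ∝ μᵣN²A/R.
L₂/L₁ = (0.8) × (0.8) = 0.640.

L₂/L₁ = 0.640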